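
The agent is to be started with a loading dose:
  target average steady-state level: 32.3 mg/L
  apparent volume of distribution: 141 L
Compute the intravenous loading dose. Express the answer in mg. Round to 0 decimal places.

4554 mg

LD = Css × Vd = 32.3 × 141 = 4554 mg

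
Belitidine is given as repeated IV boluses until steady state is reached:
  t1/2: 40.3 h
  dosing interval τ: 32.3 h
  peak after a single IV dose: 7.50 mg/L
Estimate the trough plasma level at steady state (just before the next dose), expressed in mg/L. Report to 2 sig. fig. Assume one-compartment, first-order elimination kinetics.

10 mg/L

k = ln2 / t½ = 0.693147 / 40.3 = 0.01720 h⁻¹
e^(−kτ) = e^(−0.01720 × 32.3) = 0.5738
Accumulation ratio R = 1 / (1 − e^(−kτ)) = 1 / (1 − 0.5738) = 2.346
Steady-state trough = C₀ × R × e^(−kτ) = 7.50 × 2.346 × 0.5738 = 10.10 mg/L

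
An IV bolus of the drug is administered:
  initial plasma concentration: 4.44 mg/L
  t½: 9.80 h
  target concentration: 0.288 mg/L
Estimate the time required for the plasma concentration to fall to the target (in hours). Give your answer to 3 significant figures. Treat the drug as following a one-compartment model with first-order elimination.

38.7 h

k = ln2 / t½ = 0.693147 / 9.80 = 0.07073 h⁻¹
t = ln(C₀ / C) / k = ln(4.440 / 0.288) / 0.07073
  = ln(15.42) / 0.07073 = 2.736 / 0.07073 = 38.68 h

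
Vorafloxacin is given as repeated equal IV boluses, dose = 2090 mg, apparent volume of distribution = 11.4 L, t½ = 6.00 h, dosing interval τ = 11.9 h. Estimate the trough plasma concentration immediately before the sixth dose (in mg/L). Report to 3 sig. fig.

62.0 mg/L

C₀ per dose = Dose / Vd = 2090 / 11.4 = 183.3 mg/L
k = ln2 / t½ = 0.693147 / 6.00 = 0.1155 h⁻¹
Fraction remaining after one interval: r = e^(−kτ) = e^(−0.1155 × 11.9) = 0.2530
Before dose 6, 5 doses have been given (aged 1τ, 2τ, 3τ, 4τ, 5τ).
C_trough = C₀ × (r + r² + … + r^5) = C₀ × r(1−r^5)/(1−r)
        = 183.3 × 0.2530 × (1 − 0.001037) / (1 − 0.2530) = 62.02 mg/L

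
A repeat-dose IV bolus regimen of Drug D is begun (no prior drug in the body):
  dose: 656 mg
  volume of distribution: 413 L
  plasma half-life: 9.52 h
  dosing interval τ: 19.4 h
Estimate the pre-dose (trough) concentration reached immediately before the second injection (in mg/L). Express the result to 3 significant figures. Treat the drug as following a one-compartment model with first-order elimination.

0.387 mg/L

C₀ per dose = Dose / Vd = 656 / 413 = 1.588 mg/L
k = ln2 / t½ = 0.693147 / 9.52 = 0.07281 h⁻¹
Fraction remaining after one interval: r = e^(−kτ) = e^(−0.07281 × 19.4) = 0.2435
Before dose 2, 1 dose has been given (aged 1τ).
C_trough = C₀ × r = 1.588 × 0.2435 = 0.3867 mg/L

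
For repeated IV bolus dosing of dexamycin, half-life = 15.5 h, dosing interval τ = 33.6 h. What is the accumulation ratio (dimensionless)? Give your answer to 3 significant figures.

1.29

k = ln2 / t½ = 0.693147 / 15.5 = 0.04472 h⁻¹
e^(−kτ) = e^(−0.04472 × 33.6) = 0.2226
Accumulation ratio R = 1 / (1 − e^(−kτ)) = 1 / (1 − 0.2226) = 1.286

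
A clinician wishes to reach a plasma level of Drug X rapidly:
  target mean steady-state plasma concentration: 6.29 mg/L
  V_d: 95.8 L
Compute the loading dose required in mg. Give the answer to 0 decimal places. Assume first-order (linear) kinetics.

603 mg

LD = Css × Vd = 6.29 × 95.8 = 602.6 mg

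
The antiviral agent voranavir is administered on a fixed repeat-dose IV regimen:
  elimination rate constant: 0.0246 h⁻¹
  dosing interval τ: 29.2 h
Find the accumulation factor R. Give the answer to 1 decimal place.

e^(−kτ) = e^(−0.02460 × 29.2) = 0.4876
Accumulation ratio R = 1 / (1 − e^(−kτ)) = 1 / (1 − 0.4876) = 1.952

2.0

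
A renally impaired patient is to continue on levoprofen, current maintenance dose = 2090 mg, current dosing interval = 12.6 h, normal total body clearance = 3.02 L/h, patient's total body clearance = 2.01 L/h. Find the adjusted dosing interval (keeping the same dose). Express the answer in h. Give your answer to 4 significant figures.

18.93 h

To keep the same average steady-state level, dosing rate must scale with clearance.
CL ratio = 2.01 / 3.02 = 0.6656
New interval (same dose) = 12.6 / 0.6656 = 18.93 h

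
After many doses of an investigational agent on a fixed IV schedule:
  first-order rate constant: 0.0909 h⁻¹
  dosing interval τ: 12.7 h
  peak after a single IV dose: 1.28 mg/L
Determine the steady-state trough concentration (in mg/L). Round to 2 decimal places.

0.59 mg/L

e^(−kτ) = e^(−0.09090 × 12.7) = 0.3152
Accumulation ratio R = 1 / (1 − e^(−kτ)) = 1 / (1 − 0.3152) = 1.460
Steady-state trough = C₀ × R × e^(−kτ) = 1.28 × 1.460 × 0.3152 = 0.5890 mg/L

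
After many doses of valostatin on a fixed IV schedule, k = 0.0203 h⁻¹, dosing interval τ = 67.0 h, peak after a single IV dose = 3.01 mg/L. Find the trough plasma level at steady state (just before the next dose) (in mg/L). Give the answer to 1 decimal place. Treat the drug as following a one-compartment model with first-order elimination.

1.0 mg/L

e^(−kτ) = e^(−0.02030 × 67.0) = 0.2566
Accumulation ratio R = 1 / (1 − e^(−kτ)) = 1 / (1 − 0.2566) = 1.345
Steady-state trough = C₀ × R × e^(−kτ) = 3.01 × 1.345 × 0.2566 = 1.039 mg/L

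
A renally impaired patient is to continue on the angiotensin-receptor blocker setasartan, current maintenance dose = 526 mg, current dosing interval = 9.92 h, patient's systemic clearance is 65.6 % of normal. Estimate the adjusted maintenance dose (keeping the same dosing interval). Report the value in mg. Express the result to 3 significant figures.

345 mg

To keep the same average steady-state level, dosing rate must scale with clearance.
CL ratio = 65.6 / 100 = 0.6560
New dose (same interval) = 526 × 0.6560 = 345.1 mg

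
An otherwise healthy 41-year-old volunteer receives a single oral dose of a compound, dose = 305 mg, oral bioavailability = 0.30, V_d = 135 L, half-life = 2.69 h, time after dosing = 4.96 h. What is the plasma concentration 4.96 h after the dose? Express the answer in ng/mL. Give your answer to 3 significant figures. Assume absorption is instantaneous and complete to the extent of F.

Amount reaching circulation = F × Dose = 0.30 × 305.0 = 91.50 mg
C₀ = F·Dose / Vd = 91.50 / 135 = 0.6778 mg/L
k = ln2 / t½ = 0.693147 / 2.69 = 0.2577 h⁻¹
C = C₀ · e^(−k·t) = 0.6778 × e^(−0.2577 × 4.96)
  = 0.6778 × 0.2785 = 0.1888 mg/L
Convert: 0.1888 mg/L × 1000 = 188.8 ng/mL

189 ng/mL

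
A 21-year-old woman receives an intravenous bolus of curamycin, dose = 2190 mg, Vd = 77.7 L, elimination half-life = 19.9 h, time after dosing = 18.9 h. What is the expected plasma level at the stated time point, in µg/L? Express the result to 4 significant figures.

14590 µg/L

C₀ = Dose / Vd = 2190 / 77.7 = 28.19 mg/L
k = ln2 / t½ = 0.693147 / 19.9 = 0.03483 h⁻¹
C = C₀ · e^(−k·t) = 28.19 × e^(−0.03483 × 18.9)
  = 28.19 × 0.5177 = 14.59 mg/L
Convert: 14.59 mg/L × 1000 = 14590 µg/L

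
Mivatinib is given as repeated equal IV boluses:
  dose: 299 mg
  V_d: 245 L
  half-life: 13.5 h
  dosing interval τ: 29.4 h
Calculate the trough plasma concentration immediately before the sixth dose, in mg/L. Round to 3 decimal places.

C₀ per dose = Dose / Vd = 299 / 245 = 1.220 mg/L
k = ln2 / t½ = 0.693147 / 13.5 = 0.05134 h⁻¹
Fraction remaining after one interval: r = e^(−kτ) = e^(−0.05134 × 29.4) = 0.2210
Before dose 6, 5 doses have been given (aged 1τ, 2τ, 3τ, 4τ, 5τ).
C_trough = C₀ × (r + r² + … + r^5) = C₀ × r(1−r^5)/(1−r)
        = 1.220 × 0.2210 × (1 − 0.0005272) / (1 − 0.2210) = 0.3459 mg/L

0.346 mg/L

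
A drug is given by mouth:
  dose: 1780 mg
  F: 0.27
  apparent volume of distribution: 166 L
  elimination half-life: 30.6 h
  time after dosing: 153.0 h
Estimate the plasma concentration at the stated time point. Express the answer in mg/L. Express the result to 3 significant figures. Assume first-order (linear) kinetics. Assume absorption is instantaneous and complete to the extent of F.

Amount reaching circulation = F × Dose = 0.27 × 1780 = 480.6 mg
C₀ = F·Dose / Vd = 480.6 / 166 = 2.895 mg/L
k = ln2 / t½ = 0.693147 / 30.6 = 0.02265 h⁻¹
t / t½ = 153.0 / 30.6 = 5 half-lives
C = C₀ × (1/2)^5 = 2.895 × 0.03125 = 0.09047 mg/L

0.0905 mg/L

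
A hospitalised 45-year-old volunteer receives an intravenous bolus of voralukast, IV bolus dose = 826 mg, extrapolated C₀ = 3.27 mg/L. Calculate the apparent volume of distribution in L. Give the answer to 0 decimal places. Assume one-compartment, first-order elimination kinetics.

253 L

Vd = Dose / C₀ = 826.0 / 3.27 = 252.6 L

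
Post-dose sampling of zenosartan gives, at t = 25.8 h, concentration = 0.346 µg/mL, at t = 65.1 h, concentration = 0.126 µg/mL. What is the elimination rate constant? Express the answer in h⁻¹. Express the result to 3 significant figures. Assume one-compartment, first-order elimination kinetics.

k = ln(C₁/C₂) / (t₂ − t₁) = ln(0.346/0.126) / (65.1 − 25.8)
  = 1.010 / 39.30 = 0.02570 h⁻¹

0.0257 h⁻¹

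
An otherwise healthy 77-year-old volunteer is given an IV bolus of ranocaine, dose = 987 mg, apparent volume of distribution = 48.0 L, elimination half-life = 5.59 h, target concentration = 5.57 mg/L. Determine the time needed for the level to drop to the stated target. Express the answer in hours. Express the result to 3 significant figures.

C₀ = Dose / Vd = 987.0 / 48.0 = 20.56 mg/L
k = ln2 / t½ = 0.693147 / 5.59 = 0.1240 h⁻¹
t = ln(C₀ / C) / k = ln(20.56 / 5.57) / 0.1240
  = ln(3.691) / 0.1240 = 1.306 / 0.1240 = 10.53 h

10.5 h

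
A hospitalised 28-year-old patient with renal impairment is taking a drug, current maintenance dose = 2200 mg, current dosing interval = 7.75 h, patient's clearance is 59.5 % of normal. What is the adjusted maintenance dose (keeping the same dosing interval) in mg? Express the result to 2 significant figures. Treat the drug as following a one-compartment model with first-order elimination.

1300 mg

To keep the same average steady-state level, dosing rate must scale with clearance.
CL ratio = 59.5 / 100 = 0.5950
New dose (same interval) = 2200 × 0.5950 = 1309 mg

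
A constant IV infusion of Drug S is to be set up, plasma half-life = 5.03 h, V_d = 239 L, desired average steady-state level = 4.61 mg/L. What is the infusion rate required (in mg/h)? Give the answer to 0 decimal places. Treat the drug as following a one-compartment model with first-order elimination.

152 mg/h

k = ln2 / t½ = 0.693147 / 5.03 = 0.1378 h⁻¹
CL = k × Vd = 0.1378 × 239 = 32.93 L/h
At steady state, infusion rate R₀ = Css × CL = 4.61 × 32.93 = 151.8 mg/h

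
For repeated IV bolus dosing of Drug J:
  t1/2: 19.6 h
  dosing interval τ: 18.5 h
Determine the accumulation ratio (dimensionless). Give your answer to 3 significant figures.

k = ln2 / t½ = 0.693147 / 19.6 = 0.03536 h⁻¹
e^(−kτ) = e^(−0.03536 × 18.5) = 0.5199
Accumulation ratio R = 1 / (1 − e^(−kτ)) = 1 / (1 − 0.5199) = 2.083

2.08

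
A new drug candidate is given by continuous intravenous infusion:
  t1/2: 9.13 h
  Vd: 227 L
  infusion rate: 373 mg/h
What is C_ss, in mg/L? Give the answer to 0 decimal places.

k = ln2 / t½ = 0.693147 / 9.13 = 0.07592 h⁻¹
CL = k × Vd = 0.07592 × 227 = 17.23 L/h
At steady state Css = R₀ / CL = 373 / 17.23 = 21.65 mg/L

22 mg/L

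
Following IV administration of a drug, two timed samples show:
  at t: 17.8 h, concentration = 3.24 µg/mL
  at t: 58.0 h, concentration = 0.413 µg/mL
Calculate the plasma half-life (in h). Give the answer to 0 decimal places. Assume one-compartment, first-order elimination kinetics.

14 h

k = ln(C₁/C₂) / (t₂ − t₁) = ln(3.24/0.413) / (58.0 − 17.8)
  = 2.060 / 40.20 = 0.05124 h⁻¹
t½ = ln2 / k = 0.693147 / 0.05124 = 13.53 h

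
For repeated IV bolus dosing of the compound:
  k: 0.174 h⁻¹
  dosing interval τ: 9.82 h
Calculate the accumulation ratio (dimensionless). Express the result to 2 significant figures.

1.2

e^(−kτ) = e^(−0.1740 × 9.82) = 0.1811
Accumulation ratio R = 1 / (1 − e^(−kτ)) = 1 / (1 − 0.1811) = 1.221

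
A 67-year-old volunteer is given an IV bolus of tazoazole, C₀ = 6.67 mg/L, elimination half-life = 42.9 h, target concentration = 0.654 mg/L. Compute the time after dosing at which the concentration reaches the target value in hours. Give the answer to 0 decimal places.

144 h

k = ln2 / t½ = 0.693147 / 42.9 = 0.01616 h⁻¹
t = ln(C₀ / C) / k = ln(6.670 / 0.654) / 0.01616
  = ln(10.20) / 0.01616 = 2.322 / 0.01616 = 143.7 h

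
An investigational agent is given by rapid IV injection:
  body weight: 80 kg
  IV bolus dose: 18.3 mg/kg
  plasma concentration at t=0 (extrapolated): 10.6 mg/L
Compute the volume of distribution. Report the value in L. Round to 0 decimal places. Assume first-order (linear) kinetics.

Dose = 18.3 × 80 = 1464 mg
Vd = Dose / C₀ = 1464 / 10.6 = 138.1 L

138 L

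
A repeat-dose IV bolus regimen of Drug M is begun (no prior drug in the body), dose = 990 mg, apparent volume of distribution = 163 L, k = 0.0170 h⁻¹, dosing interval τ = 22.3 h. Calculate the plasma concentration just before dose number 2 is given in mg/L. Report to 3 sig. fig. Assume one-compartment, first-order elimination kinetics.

C₀ per dose = Dose / Vd = 990 / 163 = 6.074 mg/L
Fraction remaining after one interval: r = e^(−kτ) = e^(−0.01700 × 22.3) = 0.6845
Before dose 2, 1 dose has been given (aged 1τ).
C_trough = C₀ × r = 6.074 × 0.6845 = 4.158 mg/L

4.16 mg/L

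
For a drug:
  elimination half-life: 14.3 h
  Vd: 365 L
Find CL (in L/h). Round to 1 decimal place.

17.7 L/h

k = ln2 / t½ = 0.693147 / 14.3 = 0.04847 h⁻¹
CL = k × Vd = 0.04847 × 365 = 17.69 L/h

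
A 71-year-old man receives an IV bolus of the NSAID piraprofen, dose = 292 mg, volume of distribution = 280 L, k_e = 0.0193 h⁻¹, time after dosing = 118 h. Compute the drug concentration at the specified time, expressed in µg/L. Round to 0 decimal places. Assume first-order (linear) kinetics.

107 µg/L

C₀ = Dose / Vd = 292.0 / 280 = 1.043 mg/L
C = C₀ · e^(−k·t) = 1.043 × e^(−0.01930 × 118)
  = 1.043 × 0.1026 = 0.1070 mg/L
Convert: 0.1070 mg/L × 1000 = 107.0 µg/L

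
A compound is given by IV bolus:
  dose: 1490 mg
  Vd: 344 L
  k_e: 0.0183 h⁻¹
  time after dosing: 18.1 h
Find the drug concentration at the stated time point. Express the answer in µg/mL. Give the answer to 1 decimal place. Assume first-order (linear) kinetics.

3.1 µg/mL

C₀ = Dose / Vd = 1490 / 344 = 4.331 mg/L
C = C₀ · e^(−k·t) = 4.331 × e^(−0.01830 × 18.1)
  = 4.331 × 0.7180 = 3.110 mg/L
(3.110 mg/L = 3.110 µg/mL)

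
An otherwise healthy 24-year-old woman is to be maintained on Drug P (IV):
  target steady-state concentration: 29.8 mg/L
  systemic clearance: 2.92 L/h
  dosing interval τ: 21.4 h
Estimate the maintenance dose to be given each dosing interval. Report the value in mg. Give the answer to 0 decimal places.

1862 mg

At steady state, Dose/τ = Css × CL.
Dose = Css × CL × τ = 29.8 × 2.920 × 21.4 = 1862 mg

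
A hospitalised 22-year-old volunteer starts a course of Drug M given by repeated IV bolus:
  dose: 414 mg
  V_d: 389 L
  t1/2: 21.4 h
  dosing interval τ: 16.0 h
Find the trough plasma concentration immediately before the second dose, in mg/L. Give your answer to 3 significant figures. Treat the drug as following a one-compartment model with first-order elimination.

C₀ per dose = Dose / Vd = 414 / 389 = 1.064 mg/L
k = ln2 / t½ = 0.693147 / 21.4 = 0.03239 h⁻¹
Fraction remaining after one interval: r = e^(−kτ) = e^(−0.03239 × 16.0) = 0.5956
Before dose 2, 1 dose has been given (aged 1τ).
C_trough = C₀ × r = 1.064 × 0.5956 = 0.6337 mg/L

0.634 mg/L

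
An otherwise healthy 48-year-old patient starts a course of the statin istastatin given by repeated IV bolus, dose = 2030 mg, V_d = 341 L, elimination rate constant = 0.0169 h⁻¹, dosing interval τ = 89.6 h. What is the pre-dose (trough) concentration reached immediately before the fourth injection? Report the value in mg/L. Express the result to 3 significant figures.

C₀ per dose = Dose / Vd = 2030 / 341 = 5.953 mg/L
Fraction remaining after one interval: r = e^(−kτ) = e^(−0.01690 × 89.6) = 0.2200
Before dose 4, 3 doses have been given (aged 1τ, 2τ, 3τ).
C_trough = C₀ × (r + r² + … + r^3) = C₀ × r(1−r^3)/(1−r)
        = 5.953 × 0.2200 × (1 − 0.01065) / (1 − 0.2200) = 1.661 mg/L

1.66 mg/L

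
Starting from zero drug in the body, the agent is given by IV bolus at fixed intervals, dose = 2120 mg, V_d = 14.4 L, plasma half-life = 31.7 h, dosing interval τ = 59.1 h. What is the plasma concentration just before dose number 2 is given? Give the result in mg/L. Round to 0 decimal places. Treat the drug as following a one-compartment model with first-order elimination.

40 mg/L

C₀ per dose = Dose / Vd = 2120 / 14.4 = 147.2 mg/L
k = ln2 / t½ = 0.693147 / 31.7 = 0.02187 h⁻¹
Fraction remaining after one interval: r = e^(−kτ) = e^(−0.02187 × 59.1) = 0.2746
Before dose 2, 1 dose has been given (aged 1τ).
C_trough = C₀ × r = 147.2 × 0.2746 = 40.42 mg/L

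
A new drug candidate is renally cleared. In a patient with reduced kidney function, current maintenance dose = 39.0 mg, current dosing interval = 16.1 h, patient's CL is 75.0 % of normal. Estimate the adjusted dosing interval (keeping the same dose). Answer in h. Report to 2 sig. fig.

21 h

To keep the same average steady-state level, dosing rate must scale with clearance.
CL ratio = 75.0 / 100 = 0.7500
New interval (same dose) = 16.1 / 0.7500 = 21.47 h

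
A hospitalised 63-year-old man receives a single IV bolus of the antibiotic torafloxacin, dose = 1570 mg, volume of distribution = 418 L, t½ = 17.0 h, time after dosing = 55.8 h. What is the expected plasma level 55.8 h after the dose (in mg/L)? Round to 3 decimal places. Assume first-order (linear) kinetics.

C₀ = Dose / Vd = 1570 / 418 = 3.756 mg/L
k = ln2 / t½ = 0.693147 / 17.0 = 0.04077 h⁻¹
C = C₀ · e^(−k·t) = 3.756 × e^(−0.04077 × 55.8)
  = 3.756 × 0.1028 = 0.3861 mg/L

0.386 mg/L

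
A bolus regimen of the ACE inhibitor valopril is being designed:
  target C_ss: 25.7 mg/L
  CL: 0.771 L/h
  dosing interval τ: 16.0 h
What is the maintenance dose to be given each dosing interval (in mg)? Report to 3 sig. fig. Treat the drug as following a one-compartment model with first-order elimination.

At steady state, Dose/τ = Css × CL.
Dose = Css × CL × τ = 25.7 × 0.7710 × 16.0 = 317.0 mg

317 mg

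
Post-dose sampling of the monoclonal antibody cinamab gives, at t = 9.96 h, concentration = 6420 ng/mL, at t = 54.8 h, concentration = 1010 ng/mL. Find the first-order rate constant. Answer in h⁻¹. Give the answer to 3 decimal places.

0.041 h⁻¹

k = ln(C₁/C₂) / (t₂ − t₁) = ln(6420/1010) / (54.8 − 9.96)
  = 1.849 / 44.84 = 0.04124 h⁻¹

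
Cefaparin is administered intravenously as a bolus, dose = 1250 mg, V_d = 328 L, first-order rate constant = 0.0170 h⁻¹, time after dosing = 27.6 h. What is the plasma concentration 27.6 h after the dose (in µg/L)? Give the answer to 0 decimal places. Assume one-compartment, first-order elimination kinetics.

C₀ = Dose / Vd = 1250 / 328 = 3.811 mg/L
C = C₀ · e^(−k·t) = 3.811 × e^(−0.01700 × 27.6)
  = 3.811 × 0.6255 = 2.384 mg/L
Convert: 2.384 mg/L × 1000 = 2384 µg/L

2384 µg/L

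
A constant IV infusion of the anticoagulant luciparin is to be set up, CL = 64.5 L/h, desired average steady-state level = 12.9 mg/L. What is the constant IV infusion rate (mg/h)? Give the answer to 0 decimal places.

At steady state, infusion rate R₀ = Css × CL = 12.9 × 64.50 = 832.1 mg/h

832 mg/h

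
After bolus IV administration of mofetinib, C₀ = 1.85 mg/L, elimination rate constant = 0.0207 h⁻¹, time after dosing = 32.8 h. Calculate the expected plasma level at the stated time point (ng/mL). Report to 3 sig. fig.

938 ng/mL

C = C₀ · e^(−k·t) = 1.850 × e^(−0.02070 × 32.8)
  = 1.850 × 0.5071 = 0.9381 mg/L
Convert: 0.9381 mg/L × 1000 = 938.1 ng/mL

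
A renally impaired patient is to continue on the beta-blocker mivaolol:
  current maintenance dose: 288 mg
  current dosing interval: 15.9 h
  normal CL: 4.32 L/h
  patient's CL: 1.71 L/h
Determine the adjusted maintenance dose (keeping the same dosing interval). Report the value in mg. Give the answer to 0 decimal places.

114 mg

To keep the same average steady-state level, dosing rate must scale with clearance.
CL ratio = 1.71 / 4.32 = 0.3958
New dose (same interval) = 288 × 0.3958 = 114.0 mg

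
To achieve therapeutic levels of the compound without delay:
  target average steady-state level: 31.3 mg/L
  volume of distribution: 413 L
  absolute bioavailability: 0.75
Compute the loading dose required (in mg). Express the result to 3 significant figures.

17200 mg

LD = Css × Vd / F = 31.3 × 413 / 0.75 = 17240 mg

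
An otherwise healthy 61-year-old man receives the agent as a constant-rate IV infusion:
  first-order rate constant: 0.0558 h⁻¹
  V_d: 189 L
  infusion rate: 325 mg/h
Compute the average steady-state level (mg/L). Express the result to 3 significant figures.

30.8 mg/L

CL = k × Vd = 0.05580 × 189 = 10.55 L/h
At steady state Css = R₀ / CL = 325 / 10.55 = 30.81 mg/L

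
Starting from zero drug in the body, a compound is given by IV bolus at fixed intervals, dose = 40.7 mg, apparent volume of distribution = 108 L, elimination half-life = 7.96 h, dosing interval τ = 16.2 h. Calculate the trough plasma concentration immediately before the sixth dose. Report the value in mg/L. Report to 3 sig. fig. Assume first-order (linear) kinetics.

C₀ per dose = Dose / Vd = 40.7 / 108 = 0.3769 mg/L
k = ln2 / t½ = 0.693147 / 7.96 = 0.08708 h⁻¹
Fraction remaining after one interval: r = e^(−kτ) = e^(−0.08708 × 16.2) = 0.2440
Before dose 6, 5 doses have been given (aged 1τ, 2τ, 3τ, 4τ, 5τ).
C_trough = C₀ × (r + r² + … + r^5) = C₀ × r(1−r^5)/(1−r)
        = 0.3769 × 0.2440 × (1 − 0.0008649) / (1 − 0.2440) = 0.1215 mg/L

0.122 mg/L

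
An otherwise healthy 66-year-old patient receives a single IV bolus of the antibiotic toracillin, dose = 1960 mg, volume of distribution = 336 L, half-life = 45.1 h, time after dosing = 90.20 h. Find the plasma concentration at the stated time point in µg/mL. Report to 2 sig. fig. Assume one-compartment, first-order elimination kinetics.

1.5 µg/mL

C₀ = Dose / Vd = 1960 / 336 = 5.833 mg/L
k = ln2 / t½ = 0.693147 / 45.1 = 0.01537 h⁻¹
t / t½ = 90.20 / 45.1 = 2 half-lives
C = C₀ × (1/2)^2 = 5.833 × 0.2500 = 1.458 mg/L
(1.458 mg/L = 1.458 µg/mL)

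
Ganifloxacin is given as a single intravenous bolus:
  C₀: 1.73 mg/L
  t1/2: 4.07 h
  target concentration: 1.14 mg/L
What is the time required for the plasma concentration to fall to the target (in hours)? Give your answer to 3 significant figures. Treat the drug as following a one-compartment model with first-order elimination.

2.45 h

k = ln2 / t½ = 0.693147 / 4.07 = 0.1703 h⁻¹
t = ln(C₀ / C) / k = ln(1.730 / 1.14) / 0.1703
  = ln(1.518) / 0.1703 = 0.4174 / 0.1703 = 2.451 h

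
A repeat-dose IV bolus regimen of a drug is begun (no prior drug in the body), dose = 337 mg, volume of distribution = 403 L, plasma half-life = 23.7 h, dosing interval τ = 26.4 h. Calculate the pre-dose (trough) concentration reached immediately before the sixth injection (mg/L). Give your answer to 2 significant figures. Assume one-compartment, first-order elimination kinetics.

0.70 mg/L

C₀ per dose = Dose / Vd = 337 / 403 = 0.8362 mg/L
k = ln2 / t½ = 0.693147 / 23.7 = 0.02925 h⁻¹
Fraction remaining after one interval: r = e^(−kτ) = e^(−0.02925 × 26.4) = 0.4620
Before dose 6, 5 doses have been given (aged 1τ, 2τ, 3τ, 4τ, 5τ).
C_trough = C₀ × (r + r² + … + r^5) = C₀ × r(1−r^5)/(1−r)
        = 0.8362 × 0.4620 × (1 − 0.02105) / (1 − 0.4620) = 0.7030 mg/L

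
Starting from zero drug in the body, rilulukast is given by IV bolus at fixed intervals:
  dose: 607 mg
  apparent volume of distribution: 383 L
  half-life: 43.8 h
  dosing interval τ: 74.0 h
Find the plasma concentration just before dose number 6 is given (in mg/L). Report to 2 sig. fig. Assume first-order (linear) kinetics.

C₀ per dose = Dose / Vd = 607 / 383 = 1.585 mg/L
k = ln2 / t½ = 0.693147 / 43.8 = 0.01583 h⁻¹
Fraction remaining after one interval: r = e^(−kτ) = e^(−0.01583 × 74.0) = 0.3099
Before dose 6, 5 doses have been given (aged 1τ, 2τ, 3τ, 4τ, 5τ).
C_trough = C₀ × (r + r² + … + r^5) = C₀ × r(1−r^5)/(1−r)
        = 1.585 × 0.3099 × (1 − 0.002858) / (1 − 0.3099) = 0.7097 mg/L

0.71 mg/L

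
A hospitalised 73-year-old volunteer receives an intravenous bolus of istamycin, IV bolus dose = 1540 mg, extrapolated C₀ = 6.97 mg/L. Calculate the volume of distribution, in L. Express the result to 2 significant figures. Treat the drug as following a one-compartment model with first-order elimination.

220 L

Vd = Dose / C₀ = 1540 / 6.97 = 220.9 L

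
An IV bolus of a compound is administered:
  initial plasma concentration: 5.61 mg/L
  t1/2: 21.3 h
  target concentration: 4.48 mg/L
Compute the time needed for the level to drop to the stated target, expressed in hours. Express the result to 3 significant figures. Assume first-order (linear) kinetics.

k = ln2 / t½ = 0.693147 / 21.3 = 0.03254 h⁻¹
t = ln(C₀ / C) / k = ln(5.610 / 4.48) / 0.03254
  = ln(1.252) / 0.03254 = 0.2247 / 0.03254 = 6.905 h

6.91 h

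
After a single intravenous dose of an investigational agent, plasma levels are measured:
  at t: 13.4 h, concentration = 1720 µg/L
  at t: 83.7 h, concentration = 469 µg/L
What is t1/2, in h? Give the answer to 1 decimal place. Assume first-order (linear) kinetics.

37.5 h

k = ln(C₁/C₂) / (t₂ − t₁) = ln(1720/469) / (83.7 − 13.4)
  = 1.299 / 70.30 = 0.01848 h⁻¹
t½ = ln2 / k = 0.693147 / 0.01848 = 37.51 h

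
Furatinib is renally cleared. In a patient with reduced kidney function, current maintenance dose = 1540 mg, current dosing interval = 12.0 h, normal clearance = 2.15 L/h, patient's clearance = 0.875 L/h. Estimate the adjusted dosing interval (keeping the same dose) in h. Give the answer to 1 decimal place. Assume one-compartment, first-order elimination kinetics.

29.5 h

To keep the same average steady-state level, dosing rate must scale with clearance.
CL ratio = 0.875 / 2.15 = 0.4070
New interval (same dose) = 12.0 / 0.4070 = 29.48 h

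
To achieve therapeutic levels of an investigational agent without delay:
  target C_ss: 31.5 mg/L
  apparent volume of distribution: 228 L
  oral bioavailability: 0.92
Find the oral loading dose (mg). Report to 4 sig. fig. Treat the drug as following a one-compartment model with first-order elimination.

LD = Css × Vd / F = 31.5 × 228 / 0.92 = 7807 mg

7807 mg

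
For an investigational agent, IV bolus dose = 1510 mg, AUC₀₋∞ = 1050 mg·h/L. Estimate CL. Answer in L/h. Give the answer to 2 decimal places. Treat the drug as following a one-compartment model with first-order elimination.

1.44 L/h

CL = Dose / AUC = 1510 / 1050 = 1.438 L/h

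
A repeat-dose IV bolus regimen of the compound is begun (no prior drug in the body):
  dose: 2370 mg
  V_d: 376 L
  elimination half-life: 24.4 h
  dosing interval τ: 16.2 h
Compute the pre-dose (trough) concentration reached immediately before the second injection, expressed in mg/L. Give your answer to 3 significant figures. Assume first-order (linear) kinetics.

C₀ per dose = Dose / Vd = 2370 / 376 = 6.303 mg/L
k = ln2 / t½ = 0.693147 / 24.4 = 0.02841 h⁻¹
Fraction remaining after one interval: r = e^(−kτ) = e^(−0.02841 × 16.2) = 0.6311
Before dose 2, 1 dose has been given (aged 1τ).
C_trough = C₀ × r = 6.303 × 0.6311 = 3.978 mg/L

3.98 mg/L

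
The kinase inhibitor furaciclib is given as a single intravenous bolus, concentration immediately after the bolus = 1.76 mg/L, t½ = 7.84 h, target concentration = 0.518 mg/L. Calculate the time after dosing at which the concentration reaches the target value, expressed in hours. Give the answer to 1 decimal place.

k = ln2 / t½ = 0.693147 / 7.84 = 0.08841 h⁻¹
t = ln(C₀ / C) / k = ln(1.760 / 0.518) / 0.08841
  = ln(3.398) / 0.08841 = 1.223 / 0.08841 = 13.83 h

13.8 h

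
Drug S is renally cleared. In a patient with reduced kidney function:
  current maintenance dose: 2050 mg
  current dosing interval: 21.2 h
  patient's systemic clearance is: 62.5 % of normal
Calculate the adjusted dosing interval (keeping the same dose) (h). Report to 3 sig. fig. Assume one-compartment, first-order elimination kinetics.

33.9 h

To keep the same average steady-state level, dosing rate must scale with clearance.
CL ratio = 62.5 / 100 = 0.6250
New interval (same dose) = 21.2 / 0.6250 = 33.92 h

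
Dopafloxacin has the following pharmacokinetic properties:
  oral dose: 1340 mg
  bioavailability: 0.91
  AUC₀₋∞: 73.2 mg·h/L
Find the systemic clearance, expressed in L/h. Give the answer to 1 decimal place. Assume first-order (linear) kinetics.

CL = F·Dose / AUC = 0.91 × 1340 / 73.2 = 16.66 L/h

16.7 L/h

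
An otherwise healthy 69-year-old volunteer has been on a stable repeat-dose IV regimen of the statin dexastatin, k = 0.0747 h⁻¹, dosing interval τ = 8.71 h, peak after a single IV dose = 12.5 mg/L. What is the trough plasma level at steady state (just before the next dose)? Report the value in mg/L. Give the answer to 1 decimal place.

e^(−kτ) = e^(−0.07470 × 8.71) = 0.5217
Accumulation ratio R = 1 / (1 − e^(−kτ)) = 1 / (1 − 0.5217) = 2.091
Steady-state trough = C₀ × R × e^(−kτ) = 12.5 × 2.091 × 0.5217 = 13.64 mg/L

13.6 mg/L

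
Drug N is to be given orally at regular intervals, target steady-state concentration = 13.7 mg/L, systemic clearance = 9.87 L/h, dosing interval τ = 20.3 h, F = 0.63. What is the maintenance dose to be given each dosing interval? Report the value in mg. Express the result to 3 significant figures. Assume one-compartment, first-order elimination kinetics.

4360 mg

At steady state, F × (Dose/τ) = Css × CL.
Dose = Css × CL × τ / F = 13.7 × 9.870 × 20.3 / 0.63 = 4357 mg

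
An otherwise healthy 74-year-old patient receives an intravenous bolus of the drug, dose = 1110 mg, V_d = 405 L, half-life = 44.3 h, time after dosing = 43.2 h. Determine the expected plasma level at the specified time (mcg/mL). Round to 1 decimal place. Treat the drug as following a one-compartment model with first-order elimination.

C₀ = Dose / Vd = 1110 / 405 = 2.741 mg/L
k = ln2 / t½ = 0.693147 / 44.3 = 0.01565 h⁻¹
C = C₀ · e^(−k·t) = 2.741 × e^(−0.01565 × 43.2)
  = 2.741 × 0.5086 = 1.394 mg/L
(1.394 mg/L = 1.394 mcg/mL)

1.4 mcg/mL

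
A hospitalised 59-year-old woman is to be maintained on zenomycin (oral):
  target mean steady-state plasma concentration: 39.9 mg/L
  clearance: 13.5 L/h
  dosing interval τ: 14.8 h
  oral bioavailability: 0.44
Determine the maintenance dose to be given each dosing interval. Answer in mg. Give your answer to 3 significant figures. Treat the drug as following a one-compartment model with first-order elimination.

18100 mg

At steady state, F × (Dose/τ) = Css × CL.
Dose = Css × CL × τ / F = 39.9 × 13.50 × 14.8 / 0.44 = 18120 mg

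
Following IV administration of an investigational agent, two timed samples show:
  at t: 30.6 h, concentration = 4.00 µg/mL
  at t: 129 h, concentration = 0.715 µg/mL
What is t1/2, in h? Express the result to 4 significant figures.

39.61 h

k = ln(C₁/C₂) / (t₂ − t₁) = ln(4.00/0.715) / (129 − 30.6)
  = 1.722 / 98.40 = 0.01750 h⁻¹
t½ = ln2 / k = 0.693147 / 0.01750 = 39.61 h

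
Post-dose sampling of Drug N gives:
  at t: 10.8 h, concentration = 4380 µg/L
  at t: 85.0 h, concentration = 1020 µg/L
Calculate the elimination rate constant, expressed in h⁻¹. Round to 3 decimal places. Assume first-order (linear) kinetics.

0.020 h⁻¹

k = ln(C₁/C₂) / (t₂ − t₁) = ln(4380/1020) / (85.0 − 10.8)
  = 1.457 / 74.20 = 0.01964 h⁻¹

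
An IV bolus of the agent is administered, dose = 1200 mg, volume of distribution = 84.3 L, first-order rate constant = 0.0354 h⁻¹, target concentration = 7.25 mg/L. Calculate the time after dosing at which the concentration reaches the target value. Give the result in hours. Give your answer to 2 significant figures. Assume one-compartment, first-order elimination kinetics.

19 h

C₀ = Dose / Vd = 1200 / 84.3 = 14.23 mg/L
t = ln(C₀ / C) / k = ln(14.23 / 7.25) / 0.03540
  = ln(1.963) / 0.03540 = 0.6745 / 0.03540 = 19.05 h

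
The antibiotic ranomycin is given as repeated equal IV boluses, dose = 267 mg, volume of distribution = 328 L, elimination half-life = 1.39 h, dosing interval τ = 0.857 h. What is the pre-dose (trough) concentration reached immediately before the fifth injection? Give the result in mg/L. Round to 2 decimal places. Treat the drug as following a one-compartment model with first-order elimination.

1.25 mg/L

C₀ per dose = Dose / Vd = 267 / 328 = 0.8140 mg/L
k = ln2 / t½ = 0.693147 / 1.39 = 0.4987 h⁻¹
Fraction remaining after one interval: r = e^(−kτ) = e^(−0.4987 × 0.857) = 0.6522
Before dose 5, 4 doses have been given (aged 1τ, 2τ, 3τ, 4τ).
C_trough = C₀ × (r + r² + … + r^4) = C₀ × r(1−r^4)/(1−r)
        = 0.8140 × 0.6522 × (1 − 0.1809) / (1 − 0.6522) = 1.250 mg/L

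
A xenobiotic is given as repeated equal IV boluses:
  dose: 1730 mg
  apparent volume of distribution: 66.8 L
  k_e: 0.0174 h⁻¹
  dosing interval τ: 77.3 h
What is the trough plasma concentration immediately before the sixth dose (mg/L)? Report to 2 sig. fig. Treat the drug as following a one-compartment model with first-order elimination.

9.1 mg/L

C₀ per dose = Dose / Vd = 1730 / 66.8 = 25.90 mg/L
Fraction remaining after one interval: r = e^(−kτ) = e^(−0.01740 × 77.3) = 0.2605
Before dose 6, 5 doses have been given (aged 1τ, 2τ, 3τ, 4τ, 5τ).
C_trough = C₀ × (r + r² + … + r^5) = C₀ × r(1−r^5)/(1−r)
        = 25.90 × 0.2605 × (1 − 0.001200) / (1 − 0.2605) = 9.113 mg/L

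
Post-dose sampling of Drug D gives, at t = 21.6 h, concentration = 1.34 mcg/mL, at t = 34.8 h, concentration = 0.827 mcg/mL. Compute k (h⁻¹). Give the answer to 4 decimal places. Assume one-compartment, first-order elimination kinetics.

0.0366 h⁻¹

k = ln(C₁/C₂) / (t₂ − t₁) = ln(1.34/0.827) / (34.8 − 21.6)
  = 0.4826 / 13.20 = 0.03656 h⁻¹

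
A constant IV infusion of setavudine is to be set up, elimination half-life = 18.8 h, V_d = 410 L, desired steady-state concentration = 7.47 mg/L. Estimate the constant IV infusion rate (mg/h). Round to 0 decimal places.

113 mg/h

k = ln2 / t½ = 0.693147 / 18.8 = 0.03687 h⁻¹
CL = k × Vd = 0.03687 × 410 = 15.12 L/h
At steady state, infusion rate R₀ = Css × CL = 7.47 × 15.12 = 112.9 mg/h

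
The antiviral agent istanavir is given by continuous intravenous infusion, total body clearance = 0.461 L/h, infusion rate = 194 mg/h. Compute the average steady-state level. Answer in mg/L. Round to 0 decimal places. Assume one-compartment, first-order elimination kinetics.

421 mg/L

At steady state Css = R₀ / CL = 194 / 0.4610 = 420.8 mg/L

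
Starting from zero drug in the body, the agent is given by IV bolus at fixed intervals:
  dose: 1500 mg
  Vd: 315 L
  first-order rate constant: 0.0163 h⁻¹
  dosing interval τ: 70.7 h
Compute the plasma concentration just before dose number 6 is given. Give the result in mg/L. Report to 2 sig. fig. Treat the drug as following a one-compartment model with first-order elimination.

C₀ per dose = Dose / Vd = 1500 / 315 = 4.762 mg/L
Fraction remaining after one interval: r = e^(−kτ) = e^(−0.01630 × 70.7) = 0.3159
Before dose 6, 5 doses have been given (aged 1τ, 2τ, 3τ, 4τ, 5τ).
C_trough = C₀ × (r + r² + … + r^5) = C₀ × r(1−r^5)/(1−r)
        = 4.762 × 0.3159 × (1 − 0.003146) / (1 − 0.3159) = 2.192 mg/L

2.2 mg/L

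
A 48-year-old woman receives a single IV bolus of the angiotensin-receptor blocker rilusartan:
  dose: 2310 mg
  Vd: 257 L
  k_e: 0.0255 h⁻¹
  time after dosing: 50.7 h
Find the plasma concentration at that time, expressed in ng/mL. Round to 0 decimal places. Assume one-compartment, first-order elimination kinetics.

2467 ng/mL

C₀ = Dose / Vd = 2310 / 257 = 8.988 mg/L
C = C₀ · e^(−k·t) = 8.988 × e^(−0.02550 × 50.7)
  = 8.988 × 0.2745 = 2.467 mg/L
Convert: 2.467 mg/L × 1000 = 2467 ng/mL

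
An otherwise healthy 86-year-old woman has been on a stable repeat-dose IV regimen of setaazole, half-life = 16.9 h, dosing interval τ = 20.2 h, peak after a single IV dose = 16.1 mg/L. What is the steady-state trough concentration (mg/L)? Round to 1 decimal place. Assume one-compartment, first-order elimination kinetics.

12.5 mg/L

k = ln2 / t½ = 0.693147 / 16.9 = 0.04101 h⁻¹
e^(−kτ) = e^(−0.04101 × 20.2) = 0.4367
Accumulation ratio R = 1 / (1 − e^(−kτ)) = 1 / (1 − 0.4367) = 1.775
Steady-state trough = C₀ × R × e^(−kτ) = 16.1 × 1.775 × 0.4367 = 12.48 mg/L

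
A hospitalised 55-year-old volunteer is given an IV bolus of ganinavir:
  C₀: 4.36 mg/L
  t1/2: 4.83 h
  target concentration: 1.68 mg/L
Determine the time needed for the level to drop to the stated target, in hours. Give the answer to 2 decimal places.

6.65 h

k = ln2 / t½ = 0.693147 / 4.83 = 0.1435 h⁻¹
t = ln(C₀ / C) / k = ln(4.360 / 1.68) / 0.1435
  = ln(2.595) / 0.1435 = 0.9536 / 0.1435 = 6.645 h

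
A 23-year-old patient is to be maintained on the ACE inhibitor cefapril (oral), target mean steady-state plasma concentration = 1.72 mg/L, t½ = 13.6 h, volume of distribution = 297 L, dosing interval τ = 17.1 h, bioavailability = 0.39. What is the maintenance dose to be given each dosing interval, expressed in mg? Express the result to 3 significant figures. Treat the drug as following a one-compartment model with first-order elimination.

1140 mg

k = ln2 / t½ = 0.693147 / 13.6 = 0.05097 h⁻¹
CL = k × Vd = 0.05097 × 297 = 15.14 L/h
At steady state, F × (Dose/τ) = Css × CL.
Dose = Css × CL × τ / F = 1.72 × 15.14 × 17.1 / 0.39 = 1142 mg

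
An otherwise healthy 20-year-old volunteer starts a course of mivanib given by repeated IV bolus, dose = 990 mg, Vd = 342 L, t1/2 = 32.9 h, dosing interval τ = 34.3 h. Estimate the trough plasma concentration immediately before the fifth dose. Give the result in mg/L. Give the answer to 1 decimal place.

2.6 mg/L

C₀ per dose = Dose / Vd = 990 / 342 = 2.895 mg/L
k = ln2 / t½ = 0.693147 / 32.9 = 0.02107 h⁻¹
Fraction remaining after one interval: r = e^(−kτ) = e^(−0.02107 × 34.3) = 0.4854
Before dose 5, 4 doses have been given (aged 1τ, 2τ, 3τ, 4τ).
C_trough = C₀ × (r + r² + … + r^4) = C₀ × r(1−r^4)/(1−r)
        = 2.895 × 0.4854 × (1 − 0.05551) / (1 − 0.4854) = 2.579 mg/L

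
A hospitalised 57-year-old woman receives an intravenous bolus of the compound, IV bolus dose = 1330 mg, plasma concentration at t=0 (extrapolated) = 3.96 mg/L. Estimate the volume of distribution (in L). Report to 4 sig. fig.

335.9 L

Vd = Dose / C₀ = 1330 / 3.96 = 335.9 L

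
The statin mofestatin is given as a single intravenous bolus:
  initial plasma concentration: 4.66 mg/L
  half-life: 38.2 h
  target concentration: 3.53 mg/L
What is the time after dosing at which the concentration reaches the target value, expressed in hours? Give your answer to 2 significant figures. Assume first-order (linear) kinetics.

k = ln2 / t½ = 0.693147 / 38.2 = 0.01815 h⁻¹
t = ln(C₀ / C) / k = ln(4.660 / 3.53) / 0.01815
  = ln(1.320) / 0.01815 = 0.2776 / 0.01815 = 15.29 h

15 h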